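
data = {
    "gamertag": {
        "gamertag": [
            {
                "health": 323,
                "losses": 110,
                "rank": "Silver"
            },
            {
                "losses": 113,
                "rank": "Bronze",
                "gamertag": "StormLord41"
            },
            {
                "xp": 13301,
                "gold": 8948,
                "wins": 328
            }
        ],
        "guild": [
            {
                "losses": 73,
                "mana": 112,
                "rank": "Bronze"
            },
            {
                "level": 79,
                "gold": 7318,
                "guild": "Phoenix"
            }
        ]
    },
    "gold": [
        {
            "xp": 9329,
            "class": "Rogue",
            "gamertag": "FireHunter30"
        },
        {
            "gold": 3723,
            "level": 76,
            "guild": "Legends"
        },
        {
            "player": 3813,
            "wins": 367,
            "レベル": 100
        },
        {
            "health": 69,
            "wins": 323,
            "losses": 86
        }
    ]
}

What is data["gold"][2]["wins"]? 367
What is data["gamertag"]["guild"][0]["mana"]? 112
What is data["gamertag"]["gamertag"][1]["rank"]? "Bronze"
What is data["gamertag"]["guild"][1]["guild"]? "Phoenix"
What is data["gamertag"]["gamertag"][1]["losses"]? 113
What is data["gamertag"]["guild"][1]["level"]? 79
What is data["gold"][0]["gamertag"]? "FireHunter30"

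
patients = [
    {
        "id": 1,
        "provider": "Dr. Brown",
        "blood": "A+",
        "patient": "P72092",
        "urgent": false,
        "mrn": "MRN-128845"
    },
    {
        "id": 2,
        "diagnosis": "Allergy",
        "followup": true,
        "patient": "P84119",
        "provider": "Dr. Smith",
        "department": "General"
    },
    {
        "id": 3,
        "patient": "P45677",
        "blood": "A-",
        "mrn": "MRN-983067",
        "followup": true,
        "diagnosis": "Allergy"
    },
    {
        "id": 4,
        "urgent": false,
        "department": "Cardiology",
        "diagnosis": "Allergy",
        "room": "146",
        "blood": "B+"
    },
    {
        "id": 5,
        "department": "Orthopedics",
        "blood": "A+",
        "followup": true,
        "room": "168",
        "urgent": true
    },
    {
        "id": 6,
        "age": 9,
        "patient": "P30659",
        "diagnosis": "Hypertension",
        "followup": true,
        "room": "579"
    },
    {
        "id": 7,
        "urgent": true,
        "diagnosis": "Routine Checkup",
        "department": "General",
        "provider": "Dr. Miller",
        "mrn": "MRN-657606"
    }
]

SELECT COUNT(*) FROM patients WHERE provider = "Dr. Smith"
1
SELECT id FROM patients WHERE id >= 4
[4, 5, 6, 7]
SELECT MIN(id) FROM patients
1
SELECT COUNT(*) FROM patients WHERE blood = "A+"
2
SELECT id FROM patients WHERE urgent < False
[]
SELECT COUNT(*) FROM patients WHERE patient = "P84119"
1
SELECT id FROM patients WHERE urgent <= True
[1, 4, 5, 7]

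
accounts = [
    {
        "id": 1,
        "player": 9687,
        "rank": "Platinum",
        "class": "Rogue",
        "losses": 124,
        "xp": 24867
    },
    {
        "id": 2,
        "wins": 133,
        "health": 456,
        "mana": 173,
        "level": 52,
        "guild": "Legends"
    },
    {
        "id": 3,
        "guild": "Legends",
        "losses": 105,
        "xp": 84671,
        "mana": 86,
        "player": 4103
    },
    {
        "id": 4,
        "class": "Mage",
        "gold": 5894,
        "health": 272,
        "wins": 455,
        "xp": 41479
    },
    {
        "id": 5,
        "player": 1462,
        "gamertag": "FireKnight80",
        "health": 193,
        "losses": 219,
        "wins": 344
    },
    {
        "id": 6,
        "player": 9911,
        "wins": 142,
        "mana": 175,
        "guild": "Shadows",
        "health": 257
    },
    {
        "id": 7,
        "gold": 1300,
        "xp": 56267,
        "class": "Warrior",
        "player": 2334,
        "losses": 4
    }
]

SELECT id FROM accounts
[1, 2, 3, 4, 5, 6, 7]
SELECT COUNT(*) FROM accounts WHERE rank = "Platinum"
1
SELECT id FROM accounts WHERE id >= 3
[3, 4, 5, 6, 7]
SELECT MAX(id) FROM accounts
7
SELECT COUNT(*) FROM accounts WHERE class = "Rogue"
1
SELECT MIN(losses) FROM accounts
4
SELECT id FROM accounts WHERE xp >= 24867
[1, 3, 4, 7]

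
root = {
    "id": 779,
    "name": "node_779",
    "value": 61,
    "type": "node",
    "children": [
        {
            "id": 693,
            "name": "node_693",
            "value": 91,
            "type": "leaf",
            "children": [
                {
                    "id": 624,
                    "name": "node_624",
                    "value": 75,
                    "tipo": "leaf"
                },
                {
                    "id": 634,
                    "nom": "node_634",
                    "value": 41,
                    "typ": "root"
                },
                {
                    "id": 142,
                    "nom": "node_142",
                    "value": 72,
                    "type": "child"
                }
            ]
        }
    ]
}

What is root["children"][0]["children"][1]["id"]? 634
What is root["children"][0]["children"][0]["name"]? "node_624"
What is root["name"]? "node_779"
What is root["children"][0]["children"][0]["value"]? 75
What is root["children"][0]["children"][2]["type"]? "child"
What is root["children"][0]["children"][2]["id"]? 142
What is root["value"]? 61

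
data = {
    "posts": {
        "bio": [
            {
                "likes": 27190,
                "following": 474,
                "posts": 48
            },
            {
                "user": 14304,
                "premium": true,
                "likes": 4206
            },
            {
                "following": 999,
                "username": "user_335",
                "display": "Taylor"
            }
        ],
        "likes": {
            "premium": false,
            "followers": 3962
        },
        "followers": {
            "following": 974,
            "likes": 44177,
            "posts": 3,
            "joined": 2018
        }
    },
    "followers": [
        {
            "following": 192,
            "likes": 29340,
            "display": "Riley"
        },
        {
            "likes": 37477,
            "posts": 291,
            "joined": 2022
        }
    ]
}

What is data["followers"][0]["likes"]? 29340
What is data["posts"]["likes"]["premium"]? False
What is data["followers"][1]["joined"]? 2022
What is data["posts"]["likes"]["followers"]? 3962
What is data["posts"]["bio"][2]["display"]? "Taylor"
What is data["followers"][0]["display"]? "Riley"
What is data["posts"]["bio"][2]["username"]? "user_335"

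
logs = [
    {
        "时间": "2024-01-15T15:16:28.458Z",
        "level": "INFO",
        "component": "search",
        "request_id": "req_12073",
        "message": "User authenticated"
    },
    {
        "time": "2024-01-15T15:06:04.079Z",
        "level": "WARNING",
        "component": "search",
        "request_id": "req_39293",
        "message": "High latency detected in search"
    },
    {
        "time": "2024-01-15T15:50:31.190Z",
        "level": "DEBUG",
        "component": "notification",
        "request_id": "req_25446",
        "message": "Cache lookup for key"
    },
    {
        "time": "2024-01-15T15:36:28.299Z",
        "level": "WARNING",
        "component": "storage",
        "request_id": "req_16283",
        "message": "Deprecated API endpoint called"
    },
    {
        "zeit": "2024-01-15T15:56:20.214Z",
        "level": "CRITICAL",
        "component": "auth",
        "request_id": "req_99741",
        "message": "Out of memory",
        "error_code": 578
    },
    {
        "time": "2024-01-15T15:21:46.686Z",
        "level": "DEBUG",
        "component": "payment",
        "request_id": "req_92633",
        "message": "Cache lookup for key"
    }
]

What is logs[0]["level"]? "INFO"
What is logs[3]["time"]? "2024-01-15T15:36:28.299Z"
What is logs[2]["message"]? "Cache lookup for key"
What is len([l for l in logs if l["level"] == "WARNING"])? 2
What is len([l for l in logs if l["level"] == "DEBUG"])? 2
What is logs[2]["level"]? "DEBUG"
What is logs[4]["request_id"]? "req_99741"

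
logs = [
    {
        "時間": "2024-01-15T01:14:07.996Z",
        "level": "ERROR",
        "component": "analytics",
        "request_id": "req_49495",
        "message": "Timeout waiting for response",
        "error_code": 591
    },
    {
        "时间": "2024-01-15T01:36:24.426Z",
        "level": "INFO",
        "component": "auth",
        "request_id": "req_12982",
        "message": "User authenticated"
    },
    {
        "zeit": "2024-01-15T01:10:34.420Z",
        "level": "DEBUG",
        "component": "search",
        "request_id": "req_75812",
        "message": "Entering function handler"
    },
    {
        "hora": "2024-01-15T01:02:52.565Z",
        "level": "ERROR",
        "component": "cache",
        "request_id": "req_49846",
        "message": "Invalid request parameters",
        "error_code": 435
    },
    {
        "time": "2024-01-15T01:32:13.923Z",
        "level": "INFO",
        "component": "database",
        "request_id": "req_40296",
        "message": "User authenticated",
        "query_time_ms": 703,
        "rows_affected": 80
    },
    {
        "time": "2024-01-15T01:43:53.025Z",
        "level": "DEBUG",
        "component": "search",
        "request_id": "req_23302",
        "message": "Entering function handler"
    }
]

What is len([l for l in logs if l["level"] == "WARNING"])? 0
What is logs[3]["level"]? "ERROR"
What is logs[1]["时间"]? "2024-01-15T01:36:24.426Z"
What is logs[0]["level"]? "ERROR"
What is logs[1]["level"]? "INFO"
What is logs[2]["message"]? "Entering function handler"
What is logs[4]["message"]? "User authenticated"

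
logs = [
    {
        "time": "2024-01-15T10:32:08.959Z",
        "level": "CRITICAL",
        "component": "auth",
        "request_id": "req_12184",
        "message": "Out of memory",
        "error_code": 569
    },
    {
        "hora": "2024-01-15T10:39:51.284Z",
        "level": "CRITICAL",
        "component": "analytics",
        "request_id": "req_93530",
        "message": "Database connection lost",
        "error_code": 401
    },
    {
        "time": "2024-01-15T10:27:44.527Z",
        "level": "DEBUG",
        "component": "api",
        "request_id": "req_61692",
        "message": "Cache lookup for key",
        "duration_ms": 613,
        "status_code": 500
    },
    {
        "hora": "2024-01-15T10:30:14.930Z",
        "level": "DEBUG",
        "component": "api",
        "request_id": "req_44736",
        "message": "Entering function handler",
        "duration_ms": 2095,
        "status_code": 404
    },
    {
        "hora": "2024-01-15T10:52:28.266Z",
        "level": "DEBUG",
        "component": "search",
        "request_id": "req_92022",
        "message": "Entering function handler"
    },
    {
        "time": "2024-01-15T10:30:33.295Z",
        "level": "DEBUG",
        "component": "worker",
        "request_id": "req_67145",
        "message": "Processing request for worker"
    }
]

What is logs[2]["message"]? "Cache lookup for key"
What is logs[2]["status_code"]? 500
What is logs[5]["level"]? "DEBUG"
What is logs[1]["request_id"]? "req_93530"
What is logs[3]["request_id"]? "req_44736"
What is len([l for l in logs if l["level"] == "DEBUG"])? 4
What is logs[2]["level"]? "DEBUG"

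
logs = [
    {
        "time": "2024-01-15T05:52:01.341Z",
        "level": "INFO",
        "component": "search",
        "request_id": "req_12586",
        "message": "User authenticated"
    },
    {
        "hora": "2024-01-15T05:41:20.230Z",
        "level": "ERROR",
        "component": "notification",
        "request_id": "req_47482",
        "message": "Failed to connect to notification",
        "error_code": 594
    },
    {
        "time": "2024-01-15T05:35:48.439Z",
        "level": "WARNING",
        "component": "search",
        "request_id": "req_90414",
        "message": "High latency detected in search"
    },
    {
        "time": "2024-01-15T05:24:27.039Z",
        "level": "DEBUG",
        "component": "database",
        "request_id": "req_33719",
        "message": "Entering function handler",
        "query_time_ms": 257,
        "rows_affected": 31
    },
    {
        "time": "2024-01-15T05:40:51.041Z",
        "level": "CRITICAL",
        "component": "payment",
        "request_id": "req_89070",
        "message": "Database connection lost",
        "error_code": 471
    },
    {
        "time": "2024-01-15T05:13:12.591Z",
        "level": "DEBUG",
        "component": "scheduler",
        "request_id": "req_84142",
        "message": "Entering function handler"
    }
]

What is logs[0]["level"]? "INFO"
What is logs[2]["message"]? "High latency detected in search"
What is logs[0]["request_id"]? "req_12586"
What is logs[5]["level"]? "DEBUG"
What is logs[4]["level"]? "CRITICAL"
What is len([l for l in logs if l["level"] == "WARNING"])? 1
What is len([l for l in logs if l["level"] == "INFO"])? 1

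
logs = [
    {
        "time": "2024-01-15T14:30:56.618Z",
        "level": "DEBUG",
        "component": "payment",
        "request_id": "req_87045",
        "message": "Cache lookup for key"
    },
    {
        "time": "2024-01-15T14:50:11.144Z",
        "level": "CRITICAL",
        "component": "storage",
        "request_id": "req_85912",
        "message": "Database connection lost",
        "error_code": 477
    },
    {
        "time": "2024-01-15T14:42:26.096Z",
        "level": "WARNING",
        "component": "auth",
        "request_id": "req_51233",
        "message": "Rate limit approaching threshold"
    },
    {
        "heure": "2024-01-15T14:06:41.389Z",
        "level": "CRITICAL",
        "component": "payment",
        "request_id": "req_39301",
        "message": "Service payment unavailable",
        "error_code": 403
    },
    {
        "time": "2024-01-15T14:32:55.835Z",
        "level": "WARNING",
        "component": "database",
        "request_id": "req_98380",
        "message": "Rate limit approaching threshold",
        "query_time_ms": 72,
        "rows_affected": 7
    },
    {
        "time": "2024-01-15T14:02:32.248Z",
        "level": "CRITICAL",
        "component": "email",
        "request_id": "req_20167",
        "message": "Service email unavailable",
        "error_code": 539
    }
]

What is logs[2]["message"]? "Rate limit approaching threshold"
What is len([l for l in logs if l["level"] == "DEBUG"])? 1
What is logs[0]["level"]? "DEBUG"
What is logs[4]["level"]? "WARNING"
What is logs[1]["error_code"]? 477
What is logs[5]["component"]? "email"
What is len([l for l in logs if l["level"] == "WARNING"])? 2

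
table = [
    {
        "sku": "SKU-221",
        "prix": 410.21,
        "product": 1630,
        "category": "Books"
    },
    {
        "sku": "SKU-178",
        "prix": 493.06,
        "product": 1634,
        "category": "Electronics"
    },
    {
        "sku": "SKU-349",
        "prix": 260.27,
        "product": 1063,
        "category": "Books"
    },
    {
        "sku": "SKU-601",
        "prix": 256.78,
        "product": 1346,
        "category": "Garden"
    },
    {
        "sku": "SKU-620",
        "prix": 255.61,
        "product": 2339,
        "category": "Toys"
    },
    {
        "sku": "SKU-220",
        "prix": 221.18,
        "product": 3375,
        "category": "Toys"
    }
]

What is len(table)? 6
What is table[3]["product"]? 1346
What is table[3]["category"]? "Garden"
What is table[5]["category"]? "Toys"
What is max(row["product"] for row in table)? 3375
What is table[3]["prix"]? 256.78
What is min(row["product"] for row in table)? 1063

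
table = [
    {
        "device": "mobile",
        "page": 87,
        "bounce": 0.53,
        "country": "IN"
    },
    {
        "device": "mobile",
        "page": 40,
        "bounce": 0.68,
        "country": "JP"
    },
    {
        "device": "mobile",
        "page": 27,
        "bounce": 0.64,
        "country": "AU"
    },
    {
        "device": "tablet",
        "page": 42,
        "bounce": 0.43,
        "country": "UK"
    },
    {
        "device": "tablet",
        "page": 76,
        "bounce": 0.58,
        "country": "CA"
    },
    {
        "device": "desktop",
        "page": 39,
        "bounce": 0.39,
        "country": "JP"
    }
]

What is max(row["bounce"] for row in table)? 0.68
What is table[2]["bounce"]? 0.64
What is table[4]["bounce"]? 0.58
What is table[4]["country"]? "CA"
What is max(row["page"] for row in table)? 87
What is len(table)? 6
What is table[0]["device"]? "mobile"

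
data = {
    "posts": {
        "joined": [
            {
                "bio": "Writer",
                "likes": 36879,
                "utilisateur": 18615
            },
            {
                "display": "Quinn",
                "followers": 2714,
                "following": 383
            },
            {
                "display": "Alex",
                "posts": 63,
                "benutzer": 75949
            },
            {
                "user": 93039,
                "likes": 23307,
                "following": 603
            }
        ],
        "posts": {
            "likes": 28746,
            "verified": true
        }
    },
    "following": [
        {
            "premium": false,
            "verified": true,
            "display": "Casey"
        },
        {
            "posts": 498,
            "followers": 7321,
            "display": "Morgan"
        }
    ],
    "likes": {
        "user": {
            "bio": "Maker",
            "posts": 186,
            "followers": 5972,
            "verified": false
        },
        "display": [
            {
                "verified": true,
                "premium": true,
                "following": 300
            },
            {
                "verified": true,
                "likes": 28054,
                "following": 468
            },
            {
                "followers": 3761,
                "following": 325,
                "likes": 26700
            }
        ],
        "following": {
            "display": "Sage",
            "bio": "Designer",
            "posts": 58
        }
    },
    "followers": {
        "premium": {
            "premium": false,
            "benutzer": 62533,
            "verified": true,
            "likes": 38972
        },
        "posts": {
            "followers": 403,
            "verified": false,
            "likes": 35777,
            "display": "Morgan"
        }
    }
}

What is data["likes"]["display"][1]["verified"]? True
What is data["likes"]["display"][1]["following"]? 468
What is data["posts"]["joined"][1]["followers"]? 2714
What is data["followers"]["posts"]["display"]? "Morgan"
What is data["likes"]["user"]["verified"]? False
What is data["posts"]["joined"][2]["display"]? "Alex"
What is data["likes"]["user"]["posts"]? 186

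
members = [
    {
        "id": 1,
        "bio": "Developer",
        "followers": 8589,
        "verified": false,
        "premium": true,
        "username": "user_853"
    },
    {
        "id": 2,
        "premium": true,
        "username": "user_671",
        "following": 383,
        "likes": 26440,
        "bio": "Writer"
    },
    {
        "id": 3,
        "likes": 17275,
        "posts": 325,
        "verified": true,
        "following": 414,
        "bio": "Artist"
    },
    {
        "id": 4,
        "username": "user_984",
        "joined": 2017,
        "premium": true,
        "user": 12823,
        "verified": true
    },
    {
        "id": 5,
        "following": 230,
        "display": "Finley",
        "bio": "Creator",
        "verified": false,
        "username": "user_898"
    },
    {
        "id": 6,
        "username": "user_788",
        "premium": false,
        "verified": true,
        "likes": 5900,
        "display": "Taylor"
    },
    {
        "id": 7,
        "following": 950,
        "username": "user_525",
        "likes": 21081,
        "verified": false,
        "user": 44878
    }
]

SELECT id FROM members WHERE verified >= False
[1, 3, 4, 5, 6, 7]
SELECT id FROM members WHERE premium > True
[]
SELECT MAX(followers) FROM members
8589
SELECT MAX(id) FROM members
7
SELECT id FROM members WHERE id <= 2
[1, 2]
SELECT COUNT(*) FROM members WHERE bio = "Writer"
1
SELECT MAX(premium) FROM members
True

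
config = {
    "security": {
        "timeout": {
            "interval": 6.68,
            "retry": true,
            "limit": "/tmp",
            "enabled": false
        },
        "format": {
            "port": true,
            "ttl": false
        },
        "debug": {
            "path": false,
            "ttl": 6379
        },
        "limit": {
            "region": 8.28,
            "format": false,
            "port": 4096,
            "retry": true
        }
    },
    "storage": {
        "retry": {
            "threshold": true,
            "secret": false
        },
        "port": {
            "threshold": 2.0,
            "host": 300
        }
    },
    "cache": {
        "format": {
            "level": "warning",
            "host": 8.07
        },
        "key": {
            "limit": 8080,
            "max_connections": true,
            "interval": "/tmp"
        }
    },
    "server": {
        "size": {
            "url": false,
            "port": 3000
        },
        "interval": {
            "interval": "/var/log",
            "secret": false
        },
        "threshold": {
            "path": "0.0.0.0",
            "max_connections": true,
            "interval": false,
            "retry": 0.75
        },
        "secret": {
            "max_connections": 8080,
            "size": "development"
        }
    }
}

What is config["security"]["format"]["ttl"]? False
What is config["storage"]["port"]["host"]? 300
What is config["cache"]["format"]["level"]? "warning"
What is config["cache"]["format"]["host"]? 8.07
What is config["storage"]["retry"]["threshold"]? True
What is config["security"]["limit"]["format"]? False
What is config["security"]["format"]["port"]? True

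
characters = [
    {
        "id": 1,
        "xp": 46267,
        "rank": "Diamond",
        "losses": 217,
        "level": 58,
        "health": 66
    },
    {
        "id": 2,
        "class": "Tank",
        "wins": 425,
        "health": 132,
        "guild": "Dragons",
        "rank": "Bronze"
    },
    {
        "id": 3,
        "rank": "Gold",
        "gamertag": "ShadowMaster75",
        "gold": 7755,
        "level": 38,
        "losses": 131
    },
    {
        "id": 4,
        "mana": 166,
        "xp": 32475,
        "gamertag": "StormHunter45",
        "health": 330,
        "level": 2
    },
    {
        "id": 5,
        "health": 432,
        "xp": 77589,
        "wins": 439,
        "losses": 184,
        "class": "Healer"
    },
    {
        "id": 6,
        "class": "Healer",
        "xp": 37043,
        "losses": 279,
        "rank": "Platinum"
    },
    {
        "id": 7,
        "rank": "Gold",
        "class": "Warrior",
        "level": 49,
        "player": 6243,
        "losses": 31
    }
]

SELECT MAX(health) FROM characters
432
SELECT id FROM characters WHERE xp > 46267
[5]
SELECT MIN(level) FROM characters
2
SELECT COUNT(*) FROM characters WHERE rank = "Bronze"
1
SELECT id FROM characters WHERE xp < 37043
[4]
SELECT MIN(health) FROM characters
66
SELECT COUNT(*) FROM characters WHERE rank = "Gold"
2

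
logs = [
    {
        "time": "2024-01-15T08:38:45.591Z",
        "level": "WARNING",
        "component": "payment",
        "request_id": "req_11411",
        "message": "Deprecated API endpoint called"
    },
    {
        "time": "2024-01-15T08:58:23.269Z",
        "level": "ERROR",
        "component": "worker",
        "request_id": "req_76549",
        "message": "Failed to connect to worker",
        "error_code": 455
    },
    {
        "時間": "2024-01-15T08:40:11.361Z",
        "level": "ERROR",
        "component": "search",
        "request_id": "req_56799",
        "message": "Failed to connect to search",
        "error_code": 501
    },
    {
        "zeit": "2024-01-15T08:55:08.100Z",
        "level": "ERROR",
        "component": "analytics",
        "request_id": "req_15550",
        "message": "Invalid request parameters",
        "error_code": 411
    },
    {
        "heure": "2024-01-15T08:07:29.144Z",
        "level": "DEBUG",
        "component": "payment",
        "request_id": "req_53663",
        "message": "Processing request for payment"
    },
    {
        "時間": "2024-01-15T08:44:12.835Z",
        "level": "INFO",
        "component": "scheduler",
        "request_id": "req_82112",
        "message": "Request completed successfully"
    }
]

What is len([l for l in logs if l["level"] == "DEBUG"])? 1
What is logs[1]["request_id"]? "req_76549"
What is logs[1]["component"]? "worker"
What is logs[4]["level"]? "DEBUG"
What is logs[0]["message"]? "Deprecated API endpoint called"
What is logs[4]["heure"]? "2024-01-15T08:07:29.144Z"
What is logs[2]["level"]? "ERROR"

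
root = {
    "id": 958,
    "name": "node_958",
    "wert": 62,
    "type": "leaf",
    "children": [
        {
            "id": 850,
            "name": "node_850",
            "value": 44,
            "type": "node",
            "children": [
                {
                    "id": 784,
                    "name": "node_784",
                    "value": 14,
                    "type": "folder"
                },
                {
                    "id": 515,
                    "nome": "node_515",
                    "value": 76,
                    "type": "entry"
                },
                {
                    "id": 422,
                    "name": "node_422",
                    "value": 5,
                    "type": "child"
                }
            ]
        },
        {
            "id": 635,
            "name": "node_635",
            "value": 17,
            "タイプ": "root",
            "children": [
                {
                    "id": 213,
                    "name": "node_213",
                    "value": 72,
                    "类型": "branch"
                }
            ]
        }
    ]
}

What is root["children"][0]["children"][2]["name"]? "node_422"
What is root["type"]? "leaf"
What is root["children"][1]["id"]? 635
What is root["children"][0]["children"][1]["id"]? 515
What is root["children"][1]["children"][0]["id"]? 213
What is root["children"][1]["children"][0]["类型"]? "branch"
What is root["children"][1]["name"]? "node_635"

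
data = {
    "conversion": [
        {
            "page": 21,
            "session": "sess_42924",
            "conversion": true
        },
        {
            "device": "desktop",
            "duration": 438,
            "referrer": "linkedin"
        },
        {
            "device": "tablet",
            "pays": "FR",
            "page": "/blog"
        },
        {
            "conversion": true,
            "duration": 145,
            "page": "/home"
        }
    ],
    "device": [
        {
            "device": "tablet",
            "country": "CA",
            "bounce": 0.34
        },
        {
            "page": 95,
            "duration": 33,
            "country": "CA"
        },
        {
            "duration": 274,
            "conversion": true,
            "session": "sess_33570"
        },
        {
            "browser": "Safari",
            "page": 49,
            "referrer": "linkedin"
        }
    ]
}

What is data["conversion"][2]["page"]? "/blog"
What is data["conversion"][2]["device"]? "tablet"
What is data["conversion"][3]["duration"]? 145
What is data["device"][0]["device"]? "tablet"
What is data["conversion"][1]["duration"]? 438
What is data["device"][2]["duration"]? 274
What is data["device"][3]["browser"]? "Safari"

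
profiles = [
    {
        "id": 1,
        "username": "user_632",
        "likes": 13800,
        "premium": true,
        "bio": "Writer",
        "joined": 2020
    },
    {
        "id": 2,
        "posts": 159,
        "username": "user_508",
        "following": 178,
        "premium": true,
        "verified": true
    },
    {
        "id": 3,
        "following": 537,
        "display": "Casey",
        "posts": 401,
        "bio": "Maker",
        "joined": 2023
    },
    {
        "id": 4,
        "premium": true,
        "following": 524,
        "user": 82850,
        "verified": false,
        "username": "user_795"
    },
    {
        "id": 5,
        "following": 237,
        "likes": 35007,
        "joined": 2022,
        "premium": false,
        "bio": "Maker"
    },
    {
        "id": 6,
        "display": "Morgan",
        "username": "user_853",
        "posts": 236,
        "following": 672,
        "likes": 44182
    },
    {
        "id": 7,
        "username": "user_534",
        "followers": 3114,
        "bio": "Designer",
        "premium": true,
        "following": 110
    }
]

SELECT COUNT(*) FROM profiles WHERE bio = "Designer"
1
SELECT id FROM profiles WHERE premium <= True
[1, 2, 4, 5, 7]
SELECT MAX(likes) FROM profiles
44182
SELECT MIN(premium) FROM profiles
False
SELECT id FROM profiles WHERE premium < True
[5]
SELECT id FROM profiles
[1, 2, 3, 4, 5, 6, 7]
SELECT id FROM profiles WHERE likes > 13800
[5, 6]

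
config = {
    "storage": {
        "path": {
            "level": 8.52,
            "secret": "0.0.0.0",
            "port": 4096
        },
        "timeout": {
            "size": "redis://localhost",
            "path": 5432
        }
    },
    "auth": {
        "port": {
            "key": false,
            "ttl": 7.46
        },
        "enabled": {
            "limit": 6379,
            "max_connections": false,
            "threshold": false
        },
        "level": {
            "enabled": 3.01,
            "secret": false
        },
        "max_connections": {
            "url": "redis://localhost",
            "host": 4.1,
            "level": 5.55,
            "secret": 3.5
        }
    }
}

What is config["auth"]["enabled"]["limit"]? 6379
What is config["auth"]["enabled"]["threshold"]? False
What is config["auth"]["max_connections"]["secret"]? 3.5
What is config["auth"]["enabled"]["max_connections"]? False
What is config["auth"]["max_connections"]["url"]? "redis://localhost"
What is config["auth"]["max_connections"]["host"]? 4.1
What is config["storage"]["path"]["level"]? 8.52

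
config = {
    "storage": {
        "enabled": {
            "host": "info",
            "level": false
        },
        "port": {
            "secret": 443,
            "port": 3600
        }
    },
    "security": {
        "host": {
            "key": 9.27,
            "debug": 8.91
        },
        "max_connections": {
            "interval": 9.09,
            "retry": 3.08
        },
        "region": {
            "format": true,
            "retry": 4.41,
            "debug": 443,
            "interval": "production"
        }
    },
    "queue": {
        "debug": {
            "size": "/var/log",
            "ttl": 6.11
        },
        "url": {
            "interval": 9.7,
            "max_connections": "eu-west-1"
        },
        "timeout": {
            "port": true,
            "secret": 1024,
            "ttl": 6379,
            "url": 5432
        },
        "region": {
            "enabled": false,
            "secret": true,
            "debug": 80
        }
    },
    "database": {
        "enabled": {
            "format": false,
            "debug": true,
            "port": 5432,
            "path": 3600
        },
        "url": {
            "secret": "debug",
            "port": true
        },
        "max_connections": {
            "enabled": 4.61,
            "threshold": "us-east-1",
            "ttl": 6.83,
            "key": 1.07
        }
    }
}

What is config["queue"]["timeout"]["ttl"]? 6379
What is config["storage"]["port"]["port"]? 3600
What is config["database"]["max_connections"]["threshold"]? "us-east-1"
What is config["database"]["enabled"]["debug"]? True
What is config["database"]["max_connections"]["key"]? 1.07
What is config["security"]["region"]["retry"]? 4.41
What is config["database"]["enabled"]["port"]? 5432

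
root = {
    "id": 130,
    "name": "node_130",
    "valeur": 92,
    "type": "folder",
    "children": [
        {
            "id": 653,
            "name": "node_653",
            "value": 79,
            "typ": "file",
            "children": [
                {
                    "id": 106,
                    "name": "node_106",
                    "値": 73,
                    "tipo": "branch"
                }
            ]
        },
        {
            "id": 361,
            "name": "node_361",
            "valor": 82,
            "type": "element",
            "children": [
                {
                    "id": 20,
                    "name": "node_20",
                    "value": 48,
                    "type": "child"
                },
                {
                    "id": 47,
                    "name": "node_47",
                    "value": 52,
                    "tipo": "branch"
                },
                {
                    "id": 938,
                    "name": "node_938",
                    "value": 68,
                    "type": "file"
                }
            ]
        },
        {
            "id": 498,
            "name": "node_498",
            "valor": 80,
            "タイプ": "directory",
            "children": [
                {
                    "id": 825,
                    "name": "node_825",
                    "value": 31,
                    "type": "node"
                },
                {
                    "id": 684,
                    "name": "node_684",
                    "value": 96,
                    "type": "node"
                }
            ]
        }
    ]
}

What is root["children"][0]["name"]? "node_653"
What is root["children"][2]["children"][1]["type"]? "node"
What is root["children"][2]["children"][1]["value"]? 96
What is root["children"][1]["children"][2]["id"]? 938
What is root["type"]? "folder"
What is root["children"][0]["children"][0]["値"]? 73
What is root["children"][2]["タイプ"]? "directory"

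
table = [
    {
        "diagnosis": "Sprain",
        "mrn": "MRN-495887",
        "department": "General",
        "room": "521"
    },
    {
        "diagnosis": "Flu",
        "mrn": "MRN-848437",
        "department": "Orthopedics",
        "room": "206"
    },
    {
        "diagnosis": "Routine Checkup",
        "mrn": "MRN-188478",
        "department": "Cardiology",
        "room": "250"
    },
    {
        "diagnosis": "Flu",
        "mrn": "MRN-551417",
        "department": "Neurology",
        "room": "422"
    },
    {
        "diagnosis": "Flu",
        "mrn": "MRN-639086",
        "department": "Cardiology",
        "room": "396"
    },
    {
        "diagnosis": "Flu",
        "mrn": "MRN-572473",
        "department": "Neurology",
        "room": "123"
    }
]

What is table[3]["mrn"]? "MRN-551417"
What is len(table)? 6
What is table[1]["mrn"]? "MRN-848437"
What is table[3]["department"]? "Neurology"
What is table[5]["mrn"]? "MRN-572473"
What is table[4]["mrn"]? "MRN-639086"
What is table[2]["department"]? "Cardiology"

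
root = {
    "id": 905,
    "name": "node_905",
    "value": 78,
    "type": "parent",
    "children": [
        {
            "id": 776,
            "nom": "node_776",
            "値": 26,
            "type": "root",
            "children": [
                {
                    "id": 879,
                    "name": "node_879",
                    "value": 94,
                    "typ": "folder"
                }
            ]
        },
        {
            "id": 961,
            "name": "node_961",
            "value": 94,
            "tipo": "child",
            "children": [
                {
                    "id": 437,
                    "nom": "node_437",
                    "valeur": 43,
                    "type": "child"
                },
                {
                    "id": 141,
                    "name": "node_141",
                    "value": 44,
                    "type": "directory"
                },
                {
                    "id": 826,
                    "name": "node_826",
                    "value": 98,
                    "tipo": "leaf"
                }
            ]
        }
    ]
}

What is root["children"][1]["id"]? 961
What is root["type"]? "parent"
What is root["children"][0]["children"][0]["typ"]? "folder"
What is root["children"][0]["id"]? 776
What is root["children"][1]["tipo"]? "child"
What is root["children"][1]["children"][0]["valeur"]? 43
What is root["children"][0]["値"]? 26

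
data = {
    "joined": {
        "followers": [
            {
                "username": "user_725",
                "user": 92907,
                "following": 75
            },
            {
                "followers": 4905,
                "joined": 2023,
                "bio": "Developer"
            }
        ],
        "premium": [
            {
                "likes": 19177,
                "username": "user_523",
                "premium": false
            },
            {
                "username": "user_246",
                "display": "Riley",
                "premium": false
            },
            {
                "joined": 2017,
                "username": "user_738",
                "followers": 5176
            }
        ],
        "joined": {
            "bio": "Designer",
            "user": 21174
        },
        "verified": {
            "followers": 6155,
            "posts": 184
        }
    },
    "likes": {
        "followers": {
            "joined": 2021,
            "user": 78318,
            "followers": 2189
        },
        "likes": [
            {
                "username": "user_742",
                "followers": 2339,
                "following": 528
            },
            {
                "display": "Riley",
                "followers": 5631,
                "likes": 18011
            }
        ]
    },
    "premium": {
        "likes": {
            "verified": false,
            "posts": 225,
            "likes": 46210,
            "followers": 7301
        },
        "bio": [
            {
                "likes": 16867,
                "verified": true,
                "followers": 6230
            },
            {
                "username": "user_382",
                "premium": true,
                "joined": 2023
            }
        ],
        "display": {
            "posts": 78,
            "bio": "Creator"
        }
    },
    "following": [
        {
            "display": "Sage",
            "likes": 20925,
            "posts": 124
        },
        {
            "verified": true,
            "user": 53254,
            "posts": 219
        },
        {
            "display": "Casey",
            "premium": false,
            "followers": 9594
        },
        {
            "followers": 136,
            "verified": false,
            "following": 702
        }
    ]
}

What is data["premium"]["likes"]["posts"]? 225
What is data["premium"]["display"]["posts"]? 78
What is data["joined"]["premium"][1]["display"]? "Riley"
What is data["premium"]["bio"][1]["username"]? "user_382"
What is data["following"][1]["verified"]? True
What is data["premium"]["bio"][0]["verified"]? True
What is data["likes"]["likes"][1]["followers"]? 5631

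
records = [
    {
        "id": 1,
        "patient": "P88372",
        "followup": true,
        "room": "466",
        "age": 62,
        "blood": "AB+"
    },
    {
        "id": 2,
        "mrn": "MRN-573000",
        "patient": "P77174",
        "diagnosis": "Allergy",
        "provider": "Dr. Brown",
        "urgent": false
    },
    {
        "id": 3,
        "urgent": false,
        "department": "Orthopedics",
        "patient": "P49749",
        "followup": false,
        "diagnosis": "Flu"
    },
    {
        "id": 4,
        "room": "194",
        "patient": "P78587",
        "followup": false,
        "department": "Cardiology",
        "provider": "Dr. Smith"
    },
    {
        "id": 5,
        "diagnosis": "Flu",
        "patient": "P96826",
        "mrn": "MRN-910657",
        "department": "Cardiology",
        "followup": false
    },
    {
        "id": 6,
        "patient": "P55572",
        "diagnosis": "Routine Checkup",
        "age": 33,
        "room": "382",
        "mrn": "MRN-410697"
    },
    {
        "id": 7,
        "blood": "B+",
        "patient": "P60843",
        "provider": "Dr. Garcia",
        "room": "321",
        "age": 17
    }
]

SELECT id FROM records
[1, 2, 3, 4, 5, 6, 7]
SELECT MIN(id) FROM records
1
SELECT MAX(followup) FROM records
True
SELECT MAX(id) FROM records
7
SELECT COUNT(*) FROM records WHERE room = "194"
1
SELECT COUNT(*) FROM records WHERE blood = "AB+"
1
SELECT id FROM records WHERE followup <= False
[3, 4, 5]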